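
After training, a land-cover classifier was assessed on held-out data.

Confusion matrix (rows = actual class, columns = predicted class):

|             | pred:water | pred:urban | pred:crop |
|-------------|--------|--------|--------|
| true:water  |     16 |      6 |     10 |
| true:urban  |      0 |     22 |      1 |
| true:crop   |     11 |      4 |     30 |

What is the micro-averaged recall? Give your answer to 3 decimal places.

Micro-averaging pools counts across classes: ΣTP=68, ΣFP=32, ΣFN=32.
Micro-recall = TP/(TP+FN) on pooled counts = 0.680 (equals overall accuracy in single-label multiclass).

0.680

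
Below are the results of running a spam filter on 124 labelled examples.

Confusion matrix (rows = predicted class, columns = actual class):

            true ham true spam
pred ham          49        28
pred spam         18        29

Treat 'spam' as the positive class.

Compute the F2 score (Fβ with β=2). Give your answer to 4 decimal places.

Fβ = (1+β²)·TP / ((1+β²)·TP + β²·FN + FP), with β²=4
= 5·29 / (5·29 + 4·28 + 18) = 0.5273

0.5273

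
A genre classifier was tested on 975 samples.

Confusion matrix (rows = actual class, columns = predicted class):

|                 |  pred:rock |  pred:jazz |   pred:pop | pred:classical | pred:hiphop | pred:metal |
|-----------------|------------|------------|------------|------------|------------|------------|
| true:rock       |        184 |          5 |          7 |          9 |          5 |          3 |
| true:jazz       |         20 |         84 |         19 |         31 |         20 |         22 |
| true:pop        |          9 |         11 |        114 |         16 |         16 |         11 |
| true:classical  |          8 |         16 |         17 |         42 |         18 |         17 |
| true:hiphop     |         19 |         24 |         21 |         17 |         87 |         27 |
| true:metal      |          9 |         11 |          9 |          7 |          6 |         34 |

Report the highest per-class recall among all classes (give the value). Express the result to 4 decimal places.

Per-class recall (TP/(TP+FN)):
  rock: TP=184, FN=5+7+9+5+3=29 → 184/213 = 0.86385
  jazz: TP=84, FN=20+19+31+20+22=112 → 84/196 = 0.42857
  pop: TP=114, FN=9+11+16+16+11=63 → 114/177 = 0.64407
  classical: TP=42, FN=8+16+17+18+17=76 → 42/118 = 0.35593
  hiphop: TP=87, FN=19+24+21+17+27=108 → 87/195 = 0.44615
  metal: TP=34, FN=9+11+9+7+6=42 → 34/76 = 0.44737
Highest is class 'rock' with recall = 0.8638.

0.8638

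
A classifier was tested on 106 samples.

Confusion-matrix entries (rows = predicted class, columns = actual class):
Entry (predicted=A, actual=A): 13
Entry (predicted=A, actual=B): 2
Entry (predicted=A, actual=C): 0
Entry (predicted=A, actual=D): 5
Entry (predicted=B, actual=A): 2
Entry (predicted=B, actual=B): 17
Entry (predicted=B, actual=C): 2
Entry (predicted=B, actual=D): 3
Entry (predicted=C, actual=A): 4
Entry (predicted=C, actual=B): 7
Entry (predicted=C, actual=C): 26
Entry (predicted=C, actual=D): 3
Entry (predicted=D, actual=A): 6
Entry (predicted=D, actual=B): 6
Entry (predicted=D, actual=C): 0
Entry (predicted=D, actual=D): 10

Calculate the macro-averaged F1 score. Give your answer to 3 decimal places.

0.604

Per-class F1 score (2·TP/(2·TP+FP+FN)):
  A: TP=13, FP=2+0+5=7, FN=2+4+6=12 → 26/45 = 0.5778
  B: TP=17, FP=2+2+3=7, FN=2+7+6=15 → 34/56 = 0.6071
  C: TP=26, FP=4+7+3=14, FN=0+2+0=2 → 52/68 = 0.7647
  D: TP=10, FP=6+6+0=12, FN=5+3+3=11 → 20/43 = 0.4651
Macro-F1 score = mean = (0.5778 + 0.6071 + 0.7647 + 0.4651) / 4 = 0.604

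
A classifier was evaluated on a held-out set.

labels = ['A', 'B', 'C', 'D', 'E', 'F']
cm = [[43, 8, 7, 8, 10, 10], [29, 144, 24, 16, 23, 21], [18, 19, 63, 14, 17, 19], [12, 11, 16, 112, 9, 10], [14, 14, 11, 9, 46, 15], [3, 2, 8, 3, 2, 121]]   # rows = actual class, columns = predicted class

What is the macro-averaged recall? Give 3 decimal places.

Per-class recall (TP/(TP+FN)):
  A: TP=43, FN=8+7+8+10+10=43 → 43/86 = 0.5000
  B: TP=144, FN=29+24+16+23+21=113 → 144/257 = 0.5603
  C: TP=63, FN=18+19+14+17+19=87 → 63/150 = 0.4200
  D: TP=112, FN=12+11+16+9+10=58 → 112/170 = 0.6588
  E: TP=46, FN=14+14+11+9+15=63 → 46/109 = 0.4220
  F: TP=121, FN=3+2+8+3+2=18 → 121/139 = 0.8705
Macro-recall = mean = (0.5000 + 0.5603 + 0.4200 + 0.6588 + 0.4220 + 0.8705) / 6 = 0.572

0.572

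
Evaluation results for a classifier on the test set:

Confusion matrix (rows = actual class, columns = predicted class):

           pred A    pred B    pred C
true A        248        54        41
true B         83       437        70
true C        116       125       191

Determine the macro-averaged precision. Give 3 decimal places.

Per-class precision (TP/(TP+FP)):
  A: TP=248, FP=83+116=199 → 248/447 = 0.5548
  B: TP=437, FP=54+125=179 → 437/616 = 0.7094
  C: TP=191, FP=41+70=111 → 191/302 = 0.6325
Macro-precision = mean = (0.5548 + 0.7094 + 0.6325) / 3 = 0.632

0.632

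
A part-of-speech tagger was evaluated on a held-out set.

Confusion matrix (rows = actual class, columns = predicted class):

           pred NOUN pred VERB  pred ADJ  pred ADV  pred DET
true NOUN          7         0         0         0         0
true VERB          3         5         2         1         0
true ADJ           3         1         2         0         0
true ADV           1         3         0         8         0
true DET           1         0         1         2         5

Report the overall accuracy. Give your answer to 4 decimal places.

0.6000

Accuracy = trace / total = (7+5+2+8+5=27) / 45 = 27/45 = 0.6000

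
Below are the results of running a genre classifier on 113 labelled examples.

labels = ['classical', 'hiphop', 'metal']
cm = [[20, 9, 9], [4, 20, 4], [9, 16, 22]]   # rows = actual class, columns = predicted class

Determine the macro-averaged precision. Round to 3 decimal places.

0.560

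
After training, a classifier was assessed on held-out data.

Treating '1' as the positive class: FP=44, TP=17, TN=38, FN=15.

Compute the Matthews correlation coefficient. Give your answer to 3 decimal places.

MCC = (TP·TN − FP·FN) / √((TP+FP)(TP+FN)(TN+FP)(TN+FN))
Numerator = 17·38 − 44·15 = -14
Denominator = √(61·32·82·53) = √8483392 = 2912.6263
MCC = -14 / 2912.6263 = -0.005

-0.005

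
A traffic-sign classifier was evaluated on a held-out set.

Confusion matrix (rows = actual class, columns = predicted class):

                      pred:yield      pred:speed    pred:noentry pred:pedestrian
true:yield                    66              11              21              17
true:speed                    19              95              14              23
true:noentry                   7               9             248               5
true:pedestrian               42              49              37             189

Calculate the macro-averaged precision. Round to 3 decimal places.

Per-class precision (TP/(TP+FP)):
  yield: TP=66, FP=19+7+42=68 → 66/134 = 0.4925
  speed: TP=95, FP=11+9+49=69 → 95/164 = 0.5793
  noentry: TP=248, FP=21+14+37=72 → 248/320 = 0.7750
  pedestrian: TP=189, FP=17+23+5=45 → 189/234 = 0.8077
Macro-precision = mean = (0.4925 + 0.5793 + 0.7750 + 0.8077) / 4 = 0.664

0.664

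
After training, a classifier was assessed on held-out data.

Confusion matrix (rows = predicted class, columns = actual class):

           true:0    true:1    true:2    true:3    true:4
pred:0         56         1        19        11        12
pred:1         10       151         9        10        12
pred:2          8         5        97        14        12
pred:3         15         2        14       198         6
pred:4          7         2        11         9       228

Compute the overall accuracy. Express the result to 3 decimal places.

0.794

Accuracy = trace / total = (56+151+97+198+228=730) / 919 = 730/919 = 0.794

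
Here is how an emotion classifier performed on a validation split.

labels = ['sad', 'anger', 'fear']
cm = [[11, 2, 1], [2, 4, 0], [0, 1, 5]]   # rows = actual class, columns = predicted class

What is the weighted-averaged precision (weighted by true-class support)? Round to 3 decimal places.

0.780

Per-class precision (TP/(TP+FP)):
  sad: TP=11, FP=2+0=2 → 11/13 = 0.8462
  anger: TP=4, FP=2+1=3 → 4/7 = 0.5714
  fear: TP=5, FP=1+0=1 → 5/6 = 0.8333
Weighted-precision = Σ (supportᵢ/N)·precisionᵢ with N=26: (14/26)·0.8462 + (6/26)·0.5714 + (6/26)·0.8333 = 0.780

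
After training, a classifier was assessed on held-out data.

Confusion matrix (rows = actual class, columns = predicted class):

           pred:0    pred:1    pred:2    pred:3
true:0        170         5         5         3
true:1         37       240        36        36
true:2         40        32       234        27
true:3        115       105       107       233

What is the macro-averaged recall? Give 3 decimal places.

0.684

Per-class recall (TP/(TP+FN)):
  0: TP=170, FN=5+5+3=13 → 170/183 = 0.9290
  1: TP=240, FN=37+36+36=109 → 240/349 = 0.6877
  2: TP=234, FN=40+32+27=99 → 234/333 = 0.7027
  3: TP=233, FN=115+105+107=327 → 233/560 = 0.4161
Macro-recall = mean = (0.9290 + 0.6877 + 0.7027 + 0.4161) / 4 = 0.684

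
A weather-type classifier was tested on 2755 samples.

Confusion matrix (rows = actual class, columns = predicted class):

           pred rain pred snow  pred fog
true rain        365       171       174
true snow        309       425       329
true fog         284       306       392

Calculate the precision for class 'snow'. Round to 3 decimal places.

0.471

precision = TP/(TP+FP).
snow: TP=425, FP=171+306=477 → 425/902 = 0.4712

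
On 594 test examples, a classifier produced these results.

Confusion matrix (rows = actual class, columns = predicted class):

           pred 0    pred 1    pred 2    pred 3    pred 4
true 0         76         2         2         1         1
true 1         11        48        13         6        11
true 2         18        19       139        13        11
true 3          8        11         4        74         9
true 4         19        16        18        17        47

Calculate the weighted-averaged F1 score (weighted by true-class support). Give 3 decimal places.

Per-class F1 score (2·TP/(2·TP+FP+FN)):
  0: TP=76, FP=11+18+8+19=56, FN=2+2+1+1=6 → 152/214 = 0.7103
  1: TP=48, FP=2+19+11+16=48, FN=11+13+6+11=41 → 96/185 = 0.5189
  2: TP=139, FP=2+13+4+18=37, FN=18+19+13+11=61 → 278/376 = 0.7394
  3: TP=74, FP=1+6+13+17=37, FN=8+11+4+9=32 → 148/217 = 0.6820
  4: TP=47, FP=1+11+11+9=32, FN=19+16+18+17=70 → 94/196 = 0.4796
Weighted-F1 score = Σ (supportᵢ/N)·F1 scoreᵢ with N=594: (82/594)·0.7103 + (89/594)·0.5189 + (200/594)·0.7394 + (106/594)·0.6820 + (117/594)·0.4796 = 0.641

0.641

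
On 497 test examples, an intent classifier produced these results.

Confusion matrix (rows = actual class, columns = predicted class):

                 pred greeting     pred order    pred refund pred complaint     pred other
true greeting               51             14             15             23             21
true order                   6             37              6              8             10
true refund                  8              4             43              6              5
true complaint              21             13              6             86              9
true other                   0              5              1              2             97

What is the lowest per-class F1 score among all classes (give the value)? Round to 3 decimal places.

0.486

Per-class F1 score (2·TP/(2·TP+FP+FN)):
  greeting: TP=51, FP=6+8+21+0=35, FN=14+15+23+21=73 → 102/210 = 0.4857
  order: TP=37, FP=14+4+13+5=36, FN=6+6+8+10=30 → 74/140 = 0.5286
  refund: TP=43, FP=15+6+6+1=28, FN=8+4+6+5=23 → 86/137 = 0.6277
  complaint: TP=86, FP=23+8+6+2=39, FN=21+13+6+9=49 → 172/260 = 0.6615
  other: TP=97, FP=21+10+5+9=45, FN=0+5+1+2=8 → 194/247 = 0.7854
Lowest is class 'greeting' with F1 score = 0.486.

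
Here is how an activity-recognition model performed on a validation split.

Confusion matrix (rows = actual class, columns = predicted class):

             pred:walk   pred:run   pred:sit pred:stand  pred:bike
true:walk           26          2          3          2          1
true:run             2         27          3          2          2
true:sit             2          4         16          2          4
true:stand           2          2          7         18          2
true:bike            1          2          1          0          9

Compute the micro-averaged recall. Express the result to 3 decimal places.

0.676

Micro-averaging pools counts across classes: ΣTP=96, ΣFP=46, ΣFN=46.
Micro-recall = TP/(TP+FN) on pooled counts = 0.676 (equals overall accuracy in single-label multiclass).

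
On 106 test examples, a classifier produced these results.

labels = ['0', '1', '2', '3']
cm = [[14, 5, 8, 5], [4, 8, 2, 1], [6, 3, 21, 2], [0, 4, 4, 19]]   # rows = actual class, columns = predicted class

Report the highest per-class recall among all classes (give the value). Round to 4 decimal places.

Per-class recall (TP/(TP+FN)):
  0: TP=14, FN=5+8+5=18 → 14/32 = 0.43750
  1: TP=8, FN=4+2+1=7 → 8/15 = 0.53333
  2: TP=21, FN=6+3+2=11 → 21/32 = 0.65625
  3: TP=19, FN=0+4+4=8 → 19/27 = 0.70370
Highest is class '3' with recall = 0.7037.

0.7037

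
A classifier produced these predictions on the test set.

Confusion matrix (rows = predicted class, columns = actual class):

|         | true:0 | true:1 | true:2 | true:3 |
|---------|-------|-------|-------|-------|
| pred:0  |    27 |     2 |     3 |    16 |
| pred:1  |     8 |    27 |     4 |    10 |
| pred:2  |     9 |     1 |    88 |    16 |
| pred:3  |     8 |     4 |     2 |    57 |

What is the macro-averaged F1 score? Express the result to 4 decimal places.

Per-class F1 score (2·TP/(2·TP+FP+FN)):
  0: TP=27, FP=2+3+16=21, FN=8+9+8=25 → 54/100 = 0.54000
  1: TP=27, FP=8+4+10=22, FN=2+1+4=7 → 54/83 = 0.65060
  2: TP=88, FP=9+1+16=26, FN=3+4+2=9 → 176/211 = 0.83412
  3: TP=57, FP=8+4+2=14, FN=16+10+16=42 → 114/170 = 0.67059
Macro-F1 score = mean = (0.54000 + 0.65060 + 0.83412 + 0.67059) / 4 = 0.6738

0.6738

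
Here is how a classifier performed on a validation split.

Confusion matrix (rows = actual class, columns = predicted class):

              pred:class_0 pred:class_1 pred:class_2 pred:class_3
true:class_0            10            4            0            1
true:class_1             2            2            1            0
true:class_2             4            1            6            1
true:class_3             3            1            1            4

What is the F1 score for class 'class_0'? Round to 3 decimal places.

0.588

One-vs-rest for 'class_0': TP = diagonal; FP = other classes predicted 'class_0'; FN = 'class_0' predicted as other.
F1 score = 2·TP/(2·TP+FP+FN).
class_0: TP=10, FP=2+4+3=9, FN=4+0+1=5 → 20/34 = 0.5882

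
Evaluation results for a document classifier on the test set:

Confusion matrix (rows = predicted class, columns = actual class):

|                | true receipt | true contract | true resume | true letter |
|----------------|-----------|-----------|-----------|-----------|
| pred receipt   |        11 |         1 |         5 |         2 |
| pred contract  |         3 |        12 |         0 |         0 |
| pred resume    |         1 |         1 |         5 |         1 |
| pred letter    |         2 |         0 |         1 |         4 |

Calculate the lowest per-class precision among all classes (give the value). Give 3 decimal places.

0.571

Per-class precision (TP/(TP+FP)):
  receipt: TP=11, FP=1+5+2=8 → 11/19 = 0.5789
  contract: TP=12, FP=3+0+0=3 → 12/15 = 0.8000
  resume: TP=5, FP=1+1+1=3 → 5/8 = 0.6250
  letter: TP=4, FP=2+0+1=3 → 4/7 = 0.5714
Lowest is class 'letter' with precision = 0.571.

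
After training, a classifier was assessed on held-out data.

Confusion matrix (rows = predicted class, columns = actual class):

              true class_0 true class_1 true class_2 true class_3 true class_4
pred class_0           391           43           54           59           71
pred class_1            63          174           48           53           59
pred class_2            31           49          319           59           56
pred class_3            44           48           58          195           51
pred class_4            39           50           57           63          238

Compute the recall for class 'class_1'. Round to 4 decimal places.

recall = TP/(TP+FN).
class_1: TP=174, FN=43+49+48+50=190 → 174/364 = 0.47802

0.4780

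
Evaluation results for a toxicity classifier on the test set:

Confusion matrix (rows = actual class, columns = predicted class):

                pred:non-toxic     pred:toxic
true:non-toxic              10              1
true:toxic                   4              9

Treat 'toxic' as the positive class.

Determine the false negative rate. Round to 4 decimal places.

FNR = FN/(FN+TP) = 4/(4+9) = 0.3077

0.3077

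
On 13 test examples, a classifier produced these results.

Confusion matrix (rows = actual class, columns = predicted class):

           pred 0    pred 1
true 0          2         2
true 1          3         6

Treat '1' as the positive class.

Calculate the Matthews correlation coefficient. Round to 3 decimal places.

MCC = (TP·TN − FP·FN) / √((TP+FP)(TP+FN)(TN+FP)(TN+FN))
Numerator = 6·2 − 2·3 = 6
Denominator = √(8·9·4·5) = √1440 = 37.9473
MCC = 6 / 37.9473 = 0.158

0.158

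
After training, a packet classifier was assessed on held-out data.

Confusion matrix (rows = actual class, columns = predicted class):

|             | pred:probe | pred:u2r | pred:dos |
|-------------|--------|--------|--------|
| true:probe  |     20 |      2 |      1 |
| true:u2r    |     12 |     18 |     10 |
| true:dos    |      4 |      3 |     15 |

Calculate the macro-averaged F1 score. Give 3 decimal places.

Per-class F1 score (2·TP/(2·TP+FP+FN)):
  probe: TP=20, FP=12+4=16, FN=2+1=3 → 40/59 = 0.6780
  u2r: TP=18, FP=2+3=5, FN=12+10=22 → 36/63 = 0.5714
  dos: TP=15, FP=1+10=11, FN=4+3=7 → 30/48 = 0.6250
Macro-F1 score = mean = (0.6780 + 0.5714 + 0.6250) / 3 = 0.625

0.625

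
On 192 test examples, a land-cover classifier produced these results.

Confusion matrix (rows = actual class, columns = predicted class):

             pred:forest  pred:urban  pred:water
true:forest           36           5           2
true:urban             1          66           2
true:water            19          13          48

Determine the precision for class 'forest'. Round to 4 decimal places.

precision = TP/(TP+FP).
forest: TP=36, FP=1+19=20 → 36/56 = 0.64286

0.6429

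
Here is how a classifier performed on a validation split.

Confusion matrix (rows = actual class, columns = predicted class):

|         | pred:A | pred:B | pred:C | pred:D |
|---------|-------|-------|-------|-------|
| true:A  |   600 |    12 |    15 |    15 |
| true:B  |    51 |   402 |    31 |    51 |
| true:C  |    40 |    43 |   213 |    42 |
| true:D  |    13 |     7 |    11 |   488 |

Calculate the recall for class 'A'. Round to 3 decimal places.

Take TP from the diagonal, FP from the rest of the 'A' prediction marginal, FN from the rest of the 'A' actual marginal.
recall = TP/(TP+FN).
A: TP=600, FN=12+15+15=42 → 600/642 = 0.9346

0.935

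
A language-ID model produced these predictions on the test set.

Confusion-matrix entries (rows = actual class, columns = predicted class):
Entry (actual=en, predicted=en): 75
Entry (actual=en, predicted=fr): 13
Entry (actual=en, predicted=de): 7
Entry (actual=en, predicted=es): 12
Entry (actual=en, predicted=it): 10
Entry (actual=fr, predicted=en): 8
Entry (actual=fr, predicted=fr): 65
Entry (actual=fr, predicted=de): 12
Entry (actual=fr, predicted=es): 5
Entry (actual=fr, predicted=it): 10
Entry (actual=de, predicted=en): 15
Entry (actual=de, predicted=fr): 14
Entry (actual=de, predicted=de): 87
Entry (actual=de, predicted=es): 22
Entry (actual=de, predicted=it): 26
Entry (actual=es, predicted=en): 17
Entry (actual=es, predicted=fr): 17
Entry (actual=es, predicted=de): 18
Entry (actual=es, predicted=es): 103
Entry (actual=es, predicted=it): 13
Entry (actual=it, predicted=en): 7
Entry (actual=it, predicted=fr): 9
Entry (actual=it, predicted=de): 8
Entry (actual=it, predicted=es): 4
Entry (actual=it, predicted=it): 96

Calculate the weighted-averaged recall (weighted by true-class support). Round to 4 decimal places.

0.6330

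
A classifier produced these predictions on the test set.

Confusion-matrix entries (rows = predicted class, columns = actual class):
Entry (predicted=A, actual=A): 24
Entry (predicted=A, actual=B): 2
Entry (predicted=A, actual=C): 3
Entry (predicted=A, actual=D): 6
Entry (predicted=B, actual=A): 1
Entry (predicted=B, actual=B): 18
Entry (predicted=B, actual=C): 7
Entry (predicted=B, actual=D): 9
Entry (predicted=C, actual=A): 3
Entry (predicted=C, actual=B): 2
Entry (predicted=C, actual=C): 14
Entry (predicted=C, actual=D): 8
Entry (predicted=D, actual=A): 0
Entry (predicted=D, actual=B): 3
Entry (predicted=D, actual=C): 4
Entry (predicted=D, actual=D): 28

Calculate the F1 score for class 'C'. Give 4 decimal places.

0.5091

One-vs-rest for 'C': TP = diagonal; FP = other classes predicted 'C'; FN = 'C' predicted as other.
F1 score = 2·TP/(2·TP+FP+FN).
C: TP=14, FP=3+2+8=13, FN=3+7+4=14 → 28/55 = 0.50909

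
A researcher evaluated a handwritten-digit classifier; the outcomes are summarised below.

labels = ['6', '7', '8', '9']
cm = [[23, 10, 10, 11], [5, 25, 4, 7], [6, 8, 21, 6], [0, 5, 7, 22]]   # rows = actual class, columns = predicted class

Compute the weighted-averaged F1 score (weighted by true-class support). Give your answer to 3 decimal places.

Per-class F1 score (2·TP/(2·TP+FP+FN)):
  6: TP=23, FP=5+6+0=11, FN=10+10+11=31 → 46/88 = 0.5227
  7: TP=25, FP=10+8+5=23, FN=5+4+7=16 → 50/89 = 0.5618
  8: TP=21, FP=10+4+7=21, FN=6+8+6=20 → 42/83 = 0.5060
  9: TP=22, FP=11+7+6=24, FN=0+5+7=12 → 44/80 = 0.5500
Weighted-F1 score = Σ (supportᵢ/N)·F1 scoreᵢ with N=170: (54/170)·0.5227 + (41/170)·0.5618 + (41/170)·0.5060 + (34/170)·0.5500 = 0.534

0.534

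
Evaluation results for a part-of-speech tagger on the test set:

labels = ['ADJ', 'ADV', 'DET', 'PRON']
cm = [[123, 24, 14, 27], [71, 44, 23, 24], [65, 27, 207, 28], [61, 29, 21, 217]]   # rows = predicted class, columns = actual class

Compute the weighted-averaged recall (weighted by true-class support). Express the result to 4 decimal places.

0.5881

Per-class recall (TP/(TP+FN)):
  ADJ: TP=123, FN=71+65+61=197 → 123/320 = 0.38438
  ADV: TP=44, FN=24+27+29=80 → 44/124 = 0.35484
  DET: TP=207, FN=14+23+21=58 → 207/265 = 0.78113
  PRON: TP=217, FN=27+24+28=79 → 217/296 = 0.73311
Weighted-recall = Σ (supportᵢ/N)·recallᵢ with N=1005: (320/1005)·0.38438 + (124/1005)·0.35484 + (265/1005)·0.78113 + (296/1005)·0.73311 = 0.5881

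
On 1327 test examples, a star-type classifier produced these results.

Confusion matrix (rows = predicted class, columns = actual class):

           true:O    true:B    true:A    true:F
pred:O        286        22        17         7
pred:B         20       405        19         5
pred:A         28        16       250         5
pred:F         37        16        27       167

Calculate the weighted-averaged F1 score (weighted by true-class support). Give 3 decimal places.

Per-class F1 score (2·TP/(2·TP+FP+FN)):
  O: TP=286, FP=22+17+7=46, FN=20+28+37=85 → 572/703 = 0.8137
  B: TP=405, FP=20+19+5=44, FN=22+16+16=54 → 810/908 = 0.8921
  A: TP=250, FP=28+16+5=49, FN=17+19+27=63 → 500/612 = 0.8170
  F: TP=167, FP=37+16+27=80, FN=7+5+5=17 → 334/431 = 0.7749
Weighted-F1 score = Σ (supportᵢ/N)·F1 scoreᵢ with N=1327: (371/1327)·0.8137 + (459/1327)·0.8921 + (313/1327)·0.8170 + (184/1327)·0.7749 = 0.836

0.836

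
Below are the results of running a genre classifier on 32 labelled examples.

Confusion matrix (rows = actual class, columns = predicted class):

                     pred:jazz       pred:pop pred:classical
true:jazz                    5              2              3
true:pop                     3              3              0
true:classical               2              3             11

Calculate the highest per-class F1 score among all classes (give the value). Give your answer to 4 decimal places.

Per-class F1 score (2·TP/(2·TP+FP+FN)):
  jazz: TP=5, FP=3+2=5, FN=2+3=5 → 10/20 = 0.50000
  pop: TP=3, FP=2+3=5, FN=3+0=3 → 6/14 = 0.42857
  classical: TP=11, FP=3+0=3, FN=2+3=5 → 22/30 = 0.73333
Highest is class 'classical' with F1 score = 0.7333.

0.7333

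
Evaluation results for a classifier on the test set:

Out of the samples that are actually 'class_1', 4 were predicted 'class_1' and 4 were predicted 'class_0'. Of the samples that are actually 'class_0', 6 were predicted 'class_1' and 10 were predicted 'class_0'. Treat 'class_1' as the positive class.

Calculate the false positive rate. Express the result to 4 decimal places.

0.3750

FPR = FP/(FP+TN) = 6/(6+10) = 0.3750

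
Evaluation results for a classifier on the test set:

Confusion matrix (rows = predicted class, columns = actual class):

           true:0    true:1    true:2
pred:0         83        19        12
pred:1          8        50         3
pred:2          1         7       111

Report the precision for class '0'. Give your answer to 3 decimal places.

One-vs-rest for '0': TP = diagonal; FP = other classes predicted '0'; FN = '0' predicted as other.
precision = TP/(TP+FP).
0: TP=83, FP=19+12=31 → 83/114 = 0.7281

0.728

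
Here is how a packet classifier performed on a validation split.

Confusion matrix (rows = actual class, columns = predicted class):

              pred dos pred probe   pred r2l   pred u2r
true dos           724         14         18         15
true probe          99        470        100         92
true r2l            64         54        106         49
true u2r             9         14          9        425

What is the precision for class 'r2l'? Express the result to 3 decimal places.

0.455

Treat 'r2l' as positive and all other classes as negative.
precision = TP/(TP+FP).
r2l: TP=106, FP=18+100+9=127 → 106/233 = 0.4549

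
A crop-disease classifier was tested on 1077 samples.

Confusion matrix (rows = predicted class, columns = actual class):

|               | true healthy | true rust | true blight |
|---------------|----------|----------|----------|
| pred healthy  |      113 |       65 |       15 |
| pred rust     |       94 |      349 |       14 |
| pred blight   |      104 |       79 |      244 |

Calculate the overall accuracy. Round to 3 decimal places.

0.656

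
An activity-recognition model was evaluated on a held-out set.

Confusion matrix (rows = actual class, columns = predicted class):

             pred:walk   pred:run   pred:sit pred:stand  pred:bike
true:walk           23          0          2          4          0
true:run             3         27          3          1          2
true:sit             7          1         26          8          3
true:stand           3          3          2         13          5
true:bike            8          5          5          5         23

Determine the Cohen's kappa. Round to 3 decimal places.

Observed agreement pₒ = trace/N = 112/182 = 0.6154
Expected agreement pₑ = Σ (rowᵢ·colᵢ)/N² = (29·44 + 36·36 + 45·38 + 26·31 + 46·33)/182² = 0.1994
κ = (pₒ − pₑ)/(1 − pₑ) = (0.6154 − 0.1994)/(1 − 0.1994) = 0.520

0.520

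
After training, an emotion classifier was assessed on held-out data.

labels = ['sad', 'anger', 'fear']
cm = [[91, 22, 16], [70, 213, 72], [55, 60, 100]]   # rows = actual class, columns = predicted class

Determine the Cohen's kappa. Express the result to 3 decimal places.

0.347

Observed agreement pₒ = trace/N = 404/699 = 0.5780
Expected agreement pₑ = Σ (rowᵢ·colᵢ)/N² = (129·216 + 355·295 + 215·188)/699² = 0.3541
κ = (pₒ − pₑ)/(1 − pₑ) = (0.5780 − 0.3541)/(1 − 0.3541) = 0.347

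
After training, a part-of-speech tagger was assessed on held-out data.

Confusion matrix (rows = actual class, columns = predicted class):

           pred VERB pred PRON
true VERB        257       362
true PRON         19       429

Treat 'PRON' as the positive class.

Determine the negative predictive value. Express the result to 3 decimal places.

0.931

NPV = TN/(TN+FN) = 257/(257+19) = 0.931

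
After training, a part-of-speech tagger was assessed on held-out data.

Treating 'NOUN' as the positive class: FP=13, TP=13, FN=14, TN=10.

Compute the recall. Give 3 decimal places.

0.481

Recall = TP/(TP+FN) = 13/(13+14) = 13/27 = 0.481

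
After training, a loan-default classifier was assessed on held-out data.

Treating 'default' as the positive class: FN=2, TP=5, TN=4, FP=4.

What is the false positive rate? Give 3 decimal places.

0.500

FPR = FP/(FP+TN) = 4/(4+4) = 0.500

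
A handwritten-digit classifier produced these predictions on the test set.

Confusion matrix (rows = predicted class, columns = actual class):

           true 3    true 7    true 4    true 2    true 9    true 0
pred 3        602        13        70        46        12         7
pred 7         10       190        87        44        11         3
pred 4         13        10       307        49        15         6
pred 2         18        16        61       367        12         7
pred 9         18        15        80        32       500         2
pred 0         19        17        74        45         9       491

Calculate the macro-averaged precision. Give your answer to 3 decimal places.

Per-class precision (TP/(TP+FP)):
  3: TP=602, FP=13+70+46+12+7=148 → 602/750 = 0.8027
  7: TP=190, FP=10+87+44+11+3=155 → 190/345 = 0.5507
  4: TP=307, FP=13+10+49+15+6=93 → 307/400 = 0.7675
  2: TP=367, FP=18+16+61+12+7=114 → 367/481 = 0.7630
  9: TP=500, FP=18+15+80+32+2=147 → 500/647 = 0.7728
  0: TP=491, FP=19+17+74+45+9=164 → 491/655 = 0.7496
Macro-precision = mean = (0.8027 + 0.5507 + 0.7675 + 0.7630 + 0.7728 + 0.7496) / 6 = 0.734

0.734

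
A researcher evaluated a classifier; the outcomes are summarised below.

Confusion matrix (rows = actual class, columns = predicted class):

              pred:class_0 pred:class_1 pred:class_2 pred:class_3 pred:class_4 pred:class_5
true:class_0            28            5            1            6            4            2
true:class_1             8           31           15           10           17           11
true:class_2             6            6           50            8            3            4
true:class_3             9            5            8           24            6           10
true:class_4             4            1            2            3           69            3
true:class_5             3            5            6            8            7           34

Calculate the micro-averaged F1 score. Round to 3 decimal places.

0.559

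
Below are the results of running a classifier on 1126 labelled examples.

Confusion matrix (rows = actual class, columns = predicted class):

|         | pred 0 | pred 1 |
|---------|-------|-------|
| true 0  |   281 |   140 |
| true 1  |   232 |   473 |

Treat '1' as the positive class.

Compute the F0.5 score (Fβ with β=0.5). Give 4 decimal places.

Fβ = (1+β²)·TP / ((1+β²)·TP + β²·FN + FP), with β²=1/4
= 1.25·473 / (1.25·473 + 0.25·232 + 140) = 0.7491

0.7491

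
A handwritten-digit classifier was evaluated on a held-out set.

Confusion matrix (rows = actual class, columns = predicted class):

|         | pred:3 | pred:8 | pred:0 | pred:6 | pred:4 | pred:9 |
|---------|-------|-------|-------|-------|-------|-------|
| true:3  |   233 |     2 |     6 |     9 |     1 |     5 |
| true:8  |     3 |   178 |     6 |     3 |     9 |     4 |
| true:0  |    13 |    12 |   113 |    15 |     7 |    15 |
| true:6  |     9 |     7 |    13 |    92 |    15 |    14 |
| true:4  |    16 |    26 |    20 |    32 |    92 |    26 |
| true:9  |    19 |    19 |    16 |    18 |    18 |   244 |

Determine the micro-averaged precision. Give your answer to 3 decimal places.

Micro-averaging pools counts across classes: ΣTP=952, ΣFP=378, ΣFN=378.
Micro-precision = TP/(TP+FP) on pooled counts = 0.716 (equals overall accuracy in single-label multiclass).

0.716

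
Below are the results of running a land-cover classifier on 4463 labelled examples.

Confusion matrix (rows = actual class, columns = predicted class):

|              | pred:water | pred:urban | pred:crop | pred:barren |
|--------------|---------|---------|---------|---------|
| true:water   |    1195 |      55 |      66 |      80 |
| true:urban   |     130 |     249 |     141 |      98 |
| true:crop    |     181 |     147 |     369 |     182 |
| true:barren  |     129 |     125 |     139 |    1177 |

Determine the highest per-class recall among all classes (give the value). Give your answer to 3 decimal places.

0.856

Per-class recall (TP/(TP+FN)):
  water: TP=1195, FN=55+66+80=201 → 1195/1396 = 0.8560
  urban: TP=249, FN=130+141+98=369 → 249/618 = 0.4029
  crop: TP=369, FN=181+147+182=510 → 369/879 = 0.4198
  barren: TP=1177, FN=129+125+139=393 → 1177/1570 = 0.7497
Highest is class 'water' with recall = 0.856.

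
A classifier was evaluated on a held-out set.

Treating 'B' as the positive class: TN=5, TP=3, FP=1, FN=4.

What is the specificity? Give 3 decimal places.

Specificity = TN/(TN+FP) = 5/(5+1) = 0.833

0.833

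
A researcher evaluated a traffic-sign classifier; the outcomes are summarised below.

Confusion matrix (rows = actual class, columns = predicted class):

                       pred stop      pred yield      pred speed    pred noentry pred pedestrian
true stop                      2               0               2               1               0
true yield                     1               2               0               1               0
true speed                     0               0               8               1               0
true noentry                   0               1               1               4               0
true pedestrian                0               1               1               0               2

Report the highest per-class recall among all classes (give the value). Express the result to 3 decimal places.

0.889

Per-class recall (TP/(TP+FN)):
  stop: TP=2, FN=0+2+1+0=3 → 2/5 = 0.4000
  yield: TP=2, FN=1+0+1+0=2 → 2/4 = 0.5000
  speed: TP=8, FN=0+0+1+0=1 → 8/9 = 0.8889
  noentry: TP=4, FN=0+1+1+0=2 → 4/6 = 0.6667
  pedestrian: TP=2, FN=0+1+1+0=2 → 2/4 = 0.5000
Highest is class 'speed' with recall = 0.889.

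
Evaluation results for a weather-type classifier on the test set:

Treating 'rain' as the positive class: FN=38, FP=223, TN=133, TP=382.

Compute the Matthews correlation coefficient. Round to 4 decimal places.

0.3404

MCC = (TP·TN − FP·FN) / √((TP+FP)(TP+FN)(TN+FP)(TN+FN))
Numerator = 382·133 − 223·38 = 42332
Denominator = √(605·420·356·171) = √15468591600 = 124372.7928
MCC = 42332 / 124372.7928 = 0.3404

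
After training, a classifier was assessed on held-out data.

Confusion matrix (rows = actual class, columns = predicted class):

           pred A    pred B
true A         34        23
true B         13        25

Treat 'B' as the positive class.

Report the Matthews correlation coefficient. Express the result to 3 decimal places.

0.249

MCC = (TP·TN − FP·FN) / √((TP+FP)(TP+FN)(TN+FP)(TN+FN))
Numerator = 25·34 − 23·13 = 551
Denominator = √(48·38·57·47) = √4886496 = 2210.5420
MCC = 551 / 2210.5420 = 0.249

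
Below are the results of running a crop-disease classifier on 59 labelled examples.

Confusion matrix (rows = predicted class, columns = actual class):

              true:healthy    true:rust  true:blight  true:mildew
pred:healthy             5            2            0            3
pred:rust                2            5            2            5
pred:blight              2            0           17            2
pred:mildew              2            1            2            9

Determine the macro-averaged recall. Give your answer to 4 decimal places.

Per-class recall (TP/(TP+FN)):
  healthy: TP=5, FN=2+2+2=6 → 5/11 = 0.45455
  rust: TP=5, FN=2+0+1=3 → 5/8 = 0.62500
  blight: TP=17, FN=0+2+2=4 → 17/21 = 0.80952
  mildew: TP=9, FN=3+5+2=10 → 9/19 = 0.47368
Macro-recall = mean = (0.45455 + 0.62500 + 0.80952 + 0.47368) / 4 = 0.5907

0.5907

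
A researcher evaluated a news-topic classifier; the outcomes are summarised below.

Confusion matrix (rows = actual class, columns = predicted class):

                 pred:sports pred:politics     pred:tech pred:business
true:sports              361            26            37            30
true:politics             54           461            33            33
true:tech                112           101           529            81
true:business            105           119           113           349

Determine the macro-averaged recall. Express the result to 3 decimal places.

0.685

Per-class recall (TP/(TP+FN)):
  sports: TP=361, FN=26+37+30=93 → 361/454 = 0.7952
  politics: TP=461, FN=54+33+33=120 → 461/581 = 0.7935
  tech: TP=529, FN=112+101+81=294 → 529/823 = 0.6428
  business: TP=349, FN=105+119+113=337 → 349/686 = 0.5087
Macro-recall = mean = (0.7952 + 0.7935 + 0.6428 + 0.5087) / 4 = 0.685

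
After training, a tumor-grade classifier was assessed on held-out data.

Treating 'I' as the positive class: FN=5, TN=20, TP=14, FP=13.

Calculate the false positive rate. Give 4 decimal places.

FPR = FP/(FP+TN) = 13/(13+20) = 0.3939

0.3939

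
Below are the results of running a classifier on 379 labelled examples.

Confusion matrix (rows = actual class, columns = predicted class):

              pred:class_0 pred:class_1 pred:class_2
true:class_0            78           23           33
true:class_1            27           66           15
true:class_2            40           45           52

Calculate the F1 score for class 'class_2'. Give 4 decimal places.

F1 score = 2·TP/(2·TP+FP+FN).
class_2: TP=52, FP=33+15=48, FN=40+45=85 → 104/237 = 0.43882

0.4388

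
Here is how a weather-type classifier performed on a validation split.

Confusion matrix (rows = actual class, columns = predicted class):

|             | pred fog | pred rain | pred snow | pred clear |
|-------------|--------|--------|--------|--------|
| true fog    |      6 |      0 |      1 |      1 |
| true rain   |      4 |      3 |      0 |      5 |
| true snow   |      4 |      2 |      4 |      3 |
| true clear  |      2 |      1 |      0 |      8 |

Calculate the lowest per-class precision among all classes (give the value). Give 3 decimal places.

0.375

Per-class precision (TP/(TP+FP)):
  fog: TP=6, FP=4+4+2=10 → 6/16 = 0.3750
  rain: TP=3, FP=0+2+1=3 → 3/6 = 0.5000
  snow: TP=4, FP=1+0+0=1 → 4/5 = 0.8000
  clear: TP=8, FP=1+5+3=9 → 8/17 = 0.4706
Lowest is class 'fog' with precision = 0.375.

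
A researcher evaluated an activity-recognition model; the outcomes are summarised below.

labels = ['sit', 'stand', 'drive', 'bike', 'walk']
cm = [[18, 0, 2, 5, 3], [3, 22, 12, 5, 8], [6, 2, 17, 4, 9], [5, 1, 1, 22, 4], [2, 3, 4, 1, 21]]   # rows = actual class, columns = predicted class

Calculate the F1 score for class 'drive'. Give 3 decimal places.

Treat 'drive' as positive and all other classes as negative.
F1 score = 2·TP/(2·TP+FP+FN).
drive: TP=17, FP=2+12+1+4=19, FN=6+2+4+9=21 → 34/74 = 0.4595

0.459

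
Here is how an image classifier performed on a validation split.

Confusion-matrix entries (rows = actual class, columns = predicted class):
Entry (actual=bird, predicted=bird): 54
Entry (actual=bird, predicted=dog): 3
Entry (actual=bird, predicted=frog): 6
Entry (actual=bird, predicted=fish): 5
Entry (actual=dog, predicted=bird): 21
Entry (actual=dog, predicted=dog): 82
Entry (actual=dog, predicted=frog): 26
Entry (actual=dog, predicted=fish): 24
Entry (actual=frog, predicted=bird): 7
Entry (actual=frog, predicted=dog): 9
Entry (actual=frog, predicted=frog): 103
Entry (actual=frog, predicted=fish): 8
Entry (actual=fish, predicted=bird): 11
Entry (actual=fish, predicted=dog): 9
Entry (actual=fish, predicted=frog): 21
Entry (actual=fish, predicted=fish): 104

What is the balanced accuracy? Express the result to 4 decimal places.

0.7146

Balanced accuracy = mean of per-class recall.
  bird: recall = 54/68 = 0.79412
  dog: recall = 82/153 = 0.53595
  frog: recall = 103/127 = 0.81102
  fish: recall = 104/145 = 0.71724
Mean = (0.79412 + 0.53595 + 0.81102 + 0.71724) / 4 = 0.7146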